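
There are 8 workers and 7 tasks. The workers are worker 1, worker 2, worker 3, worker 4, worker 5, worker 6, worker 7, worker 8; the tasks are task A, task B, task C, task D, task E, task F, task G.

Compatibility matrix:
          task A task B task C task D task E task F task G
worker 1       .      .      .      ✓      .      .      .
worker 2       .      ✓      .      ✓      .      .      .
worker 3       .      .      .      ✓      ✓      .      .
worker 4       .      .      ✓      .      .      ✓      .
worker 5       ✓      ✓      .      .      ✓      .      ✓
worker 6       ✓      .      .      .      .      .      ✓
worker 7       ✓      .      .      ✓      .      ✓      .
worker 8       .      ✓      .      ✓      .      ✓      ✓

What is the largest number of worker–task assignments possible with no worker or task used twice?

7

A valid assignment of size 7: worker 1-task D, worker 2-task B, worker 3-task E, worker 4-task C, worker 5-task A, worker 6-task G, worker 7-task F.
The set {worker 1, worker 2, worker 3, worker 5, worker 6, worker 7, worker 8} has only 6 neighbours ({task A, task B, task D, task E, task F, task G}), so by Hall's theorem at most 7 of the 8 workers can be matched.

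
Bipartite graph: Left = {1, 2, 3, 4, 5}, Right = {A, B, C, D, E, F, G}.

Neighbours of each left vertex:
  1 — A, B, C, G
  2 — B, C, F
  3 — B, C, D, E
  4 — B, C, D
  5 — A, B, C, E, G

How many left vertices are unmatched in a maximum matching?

A valid assignment of size 5: 1–C, 2–F, 3–E, 4–B, 5–G.
This saturates every left vertex, so 5 is the maximum.
That matches 5 of the 5, leaving 0 unmatched; no matching can do better.

0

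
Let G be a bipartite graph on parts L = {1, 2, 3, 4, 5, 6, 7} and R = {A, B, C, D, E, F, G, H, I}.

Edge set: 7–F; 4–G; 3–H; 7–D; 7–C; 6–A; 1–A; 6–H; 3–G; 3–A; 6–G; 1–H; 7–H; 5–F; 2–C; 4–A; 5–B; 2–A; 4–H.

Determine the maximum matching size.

6

For example, pair 1–A, 2–C, 3–H, 4–G, 5–B, 7–F.
The set {1, 3, 4, 6} has only 3 neighbours ({A, G, H}), so by Hall's theorem at most 6 of the 7 left vertices can be matched.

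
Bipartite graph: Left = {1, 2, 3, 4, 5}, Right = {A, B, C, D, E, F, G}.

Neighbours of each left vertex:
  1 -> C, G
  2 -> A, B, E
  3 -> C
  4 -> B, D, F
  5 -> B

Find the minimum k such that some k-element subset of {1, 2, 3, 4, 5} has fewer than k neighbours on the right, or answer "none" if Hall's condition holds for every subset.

A matching saturating every left vertex exists, for instance 1→G, 2→E, 3→C, 4→F, 5→B.
By Hall's marriage theorem, this means |N(S)| ≥ |S| for every subset S, so no violating subset exists.

none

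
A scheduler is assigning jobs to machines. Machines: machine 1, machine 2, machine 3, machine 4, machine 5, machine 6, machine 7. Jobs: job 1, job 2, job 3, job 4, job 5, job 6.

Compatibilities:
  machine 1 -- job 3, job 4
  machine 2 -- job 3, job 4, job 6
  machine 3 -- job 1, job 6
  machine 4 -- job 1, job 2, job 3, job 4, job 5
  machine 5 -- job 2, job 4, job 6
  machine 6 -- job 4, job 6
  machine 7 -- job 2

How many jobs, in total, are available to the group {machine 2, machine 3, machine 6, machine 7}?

5

The union of neighbours of {machine 2, machine 3, machine 6, machine 7} is {job 1, job 2, job 3, job 4, job 6}, which has 5 elements.
Since |N(S)| = 5 ≥ |S| = 4, Hall's condition holds for this subset.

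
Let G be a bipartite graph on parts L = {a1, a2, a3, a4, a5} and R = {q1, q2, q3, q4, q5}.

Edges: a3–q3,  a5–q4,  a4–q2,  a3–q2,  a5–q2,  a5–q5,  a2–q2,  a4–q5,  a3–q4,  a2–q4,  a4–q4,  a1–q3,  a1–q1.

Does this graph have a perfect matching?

For example, pair a1→q1, a2→q4, a3→q3, a4→q5, a5→q2.
All 5 left vertices are covered.

Yes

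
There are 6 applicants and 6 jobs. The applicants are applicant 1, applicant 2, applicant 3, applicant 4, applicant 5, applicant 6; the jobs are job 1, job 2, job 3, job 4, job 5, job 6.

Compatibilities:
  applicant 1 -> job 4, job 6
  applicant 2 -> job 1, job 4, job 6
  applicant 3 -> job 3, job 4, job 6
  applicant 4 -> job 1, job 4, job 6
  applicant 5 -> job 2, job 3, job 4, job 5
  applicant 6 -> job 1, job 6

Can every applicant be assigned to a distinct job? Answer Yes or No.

No

The set {applicant 1, applicant 2, applicant 4, applicant 6} has only 3 neighbours ({job 1, job 4, job 6}), so by Hall's theorem at most 5 of the 6 applicants can be matched.
Hence no matching covers every applicant.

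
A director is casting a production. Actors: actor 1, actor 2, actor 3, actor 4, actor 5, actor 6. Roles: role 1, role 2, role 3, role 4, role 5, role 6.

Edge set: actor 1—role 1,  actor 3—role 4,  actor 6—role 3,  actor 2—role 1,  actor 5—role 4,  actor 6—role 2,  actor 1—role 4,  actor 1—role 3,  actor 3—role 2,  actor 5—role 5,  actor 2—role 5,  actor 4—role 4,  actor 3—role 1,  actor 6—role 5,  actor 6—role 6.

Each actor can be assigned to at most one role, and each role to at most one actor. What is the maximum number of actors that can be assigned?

6

For example, pair actor 1-role 3, actor 2-role 1, actor 3-role 2, actor 4-role 4, actor 5-role 5, actor 6-role 6.
All 6 actors are matched, so no larger matching exists.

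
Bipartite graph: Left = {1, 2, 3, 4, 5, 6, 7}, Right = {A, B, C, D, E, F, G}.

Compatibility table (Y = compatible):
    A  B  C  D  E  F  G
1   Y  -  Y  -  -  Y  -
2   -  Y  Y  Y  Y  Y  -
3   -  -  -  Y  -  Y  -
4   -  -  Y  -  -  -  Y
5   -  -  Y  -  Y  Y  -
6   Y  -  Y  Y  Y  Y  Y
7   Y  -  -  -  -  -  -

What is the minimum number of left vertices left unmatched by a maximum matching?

0

A valid assignment of size 7: 1→F, 2→B, 3→D, 4→C, 5→E, 6→G, 7→A.
This saturates every left vertex, so 7 is the maximum.
That matches 7 of the 7, leaving 0 unmatched; no matching can do better.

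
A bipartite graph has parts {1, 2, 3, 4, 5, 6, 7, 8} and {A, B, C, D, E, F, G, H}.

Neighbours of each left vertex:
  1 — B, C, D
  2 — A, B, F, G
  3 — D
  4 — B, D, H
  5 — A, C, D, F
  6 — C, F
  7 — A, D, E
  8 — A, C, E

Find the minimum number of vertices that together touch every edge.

8

A maximum matching has 8 edges (e.g. 1–B, 2–G, 3–D, 4–H, 5–C, 6–F, 7–A, 8–E).
By König's theorem the minimum vertex cover has the same size. One such cover is {1, 2, 3, 4, 5, 6, 7, 8}.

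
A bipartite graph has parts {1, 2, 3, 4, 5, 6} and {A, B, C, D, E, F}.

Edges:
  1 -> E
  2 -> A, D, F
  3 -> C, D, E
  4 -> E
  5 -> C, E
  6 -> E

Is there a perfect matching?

The set {1, 4, 6} has only 1 neighbour ({E}), so by Hall's theorem at most 4 of the 6 left vertices can be matched.
Hence no matching covers every left vertex.

No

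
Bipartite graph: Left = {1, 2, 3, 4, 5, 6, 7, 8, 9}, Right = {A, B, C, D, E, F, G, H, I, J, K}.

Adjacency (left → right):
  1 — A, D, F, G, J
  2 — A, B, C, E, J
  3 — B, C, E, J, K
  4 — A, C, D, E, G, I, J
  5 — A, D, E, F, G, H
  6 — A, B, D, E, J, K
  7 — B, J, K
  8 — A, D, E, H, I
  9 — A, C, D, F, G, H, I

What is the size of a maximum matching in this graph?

9

A valid assignment of size 9: 1-F, 2-B, 3-C, 4-J, 5-H, 6-A, 7-K, 8-E, 9-G.
All 9 left vertices are matched, so no larger matching exists.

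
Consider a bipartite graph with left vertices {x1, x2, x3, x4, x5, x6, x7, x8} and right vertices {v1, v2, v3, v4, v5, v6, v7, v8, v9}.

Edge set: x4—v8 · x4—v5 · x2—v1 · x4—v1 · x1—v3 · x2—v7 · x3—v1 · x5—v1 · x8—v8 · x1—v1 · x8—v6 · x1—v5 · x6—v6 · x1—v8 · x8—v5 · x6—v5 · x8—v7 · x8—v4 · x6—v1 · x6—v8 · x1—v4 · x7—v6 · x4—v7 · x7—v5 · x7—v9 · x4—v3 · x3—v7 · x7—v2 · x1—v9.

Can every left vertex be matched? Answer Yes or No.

The set {x2, x3, x5} has only 2 neighbours ({v1, v7}), so by Hall's theorem at most 7 of the 8 left vertices can be matched.
Hence no matching covers every left vertex.

No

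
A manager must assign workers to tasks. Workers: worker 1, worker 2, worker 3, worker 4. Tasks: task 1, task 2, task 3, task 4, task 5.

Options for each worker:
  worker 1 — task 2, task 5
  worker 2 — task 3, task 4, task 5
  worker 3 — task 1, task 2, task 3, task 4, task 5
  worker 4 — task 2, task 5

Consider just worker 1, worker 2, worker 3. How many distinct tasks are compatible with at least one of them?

The union of neighbours of {worker 1, worker 2, worker 3} is {task 1, task 2, task 3, task 4, task 5}, which has 5 elements.
Since |N(S)| = 5 ≥ |S| = 3, Hall's condition holds for this subset.

5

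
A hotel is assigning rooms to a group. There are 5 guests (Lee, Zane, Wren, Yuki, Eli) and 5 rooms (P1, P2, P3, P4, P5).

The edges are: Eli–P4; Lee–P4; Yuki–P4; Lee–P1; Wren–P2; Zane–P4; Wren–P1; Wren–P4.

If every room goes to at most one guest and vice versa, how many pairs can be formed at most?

For example, pair Lee→P1, Zane→P4, Wren→P2.
The set {Zane, Yuki, Eli} has only 1 neighbour ({P4}), so by Hall's theorem at most 3 of the 5 guests can be matched.

3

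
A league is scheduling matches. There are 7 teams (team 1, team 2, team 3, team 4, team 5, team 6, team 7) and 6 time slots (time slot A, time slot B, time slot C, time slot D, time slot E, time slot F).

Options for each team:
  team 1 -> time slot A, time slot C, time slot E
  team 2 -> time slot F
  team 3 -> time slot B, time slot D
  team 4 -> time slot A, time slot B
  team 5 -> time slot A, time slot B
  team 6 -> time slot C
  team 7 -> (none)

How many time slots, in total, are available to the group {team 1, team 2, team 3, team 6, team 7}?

The union of neighbours of {team 1, team 2, team 3, team 6, team 7} is {time slot A, time slot B, time slot C, time slot D, time slot E, time slot F}, which has 6 elements.
Since |N(S)| = 6 ≥ |S| = 5, Hall's condition holds for this subset.

6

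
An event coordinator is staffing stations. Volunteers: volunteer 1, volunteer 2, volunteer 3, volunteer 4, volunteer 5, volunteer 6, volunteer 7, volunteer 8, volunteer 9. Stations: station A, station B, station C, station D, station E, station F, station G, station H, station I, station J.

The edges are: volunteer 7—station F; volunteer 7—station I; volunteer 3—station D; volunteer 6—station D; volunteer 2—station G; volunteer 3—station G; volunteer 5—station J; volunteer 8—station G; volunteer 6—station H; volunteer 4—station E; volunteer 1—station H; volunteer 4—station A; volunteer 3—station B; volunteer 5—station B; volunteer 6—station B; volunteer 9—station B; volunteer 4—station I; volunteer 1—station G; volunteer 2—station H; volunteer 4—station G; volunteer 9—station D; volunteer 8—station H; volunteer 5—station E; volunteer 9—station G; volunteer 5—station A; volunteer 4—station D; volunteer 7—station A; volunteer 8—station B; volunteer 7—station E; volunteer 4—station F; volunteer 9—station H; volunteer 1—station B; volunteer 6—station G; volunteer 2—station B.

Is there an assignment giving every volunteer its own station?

The set {volunteer 1, volunteer 2, volunteer 3, volunteer 6, volunteer 8, volunteer 9} has only 4 neighbours ({station B, station D, station G, station H}), so by Hall's theorem at most 7 of the 9 volunteers can be matched.
Hence no matching covers every volunteer.

No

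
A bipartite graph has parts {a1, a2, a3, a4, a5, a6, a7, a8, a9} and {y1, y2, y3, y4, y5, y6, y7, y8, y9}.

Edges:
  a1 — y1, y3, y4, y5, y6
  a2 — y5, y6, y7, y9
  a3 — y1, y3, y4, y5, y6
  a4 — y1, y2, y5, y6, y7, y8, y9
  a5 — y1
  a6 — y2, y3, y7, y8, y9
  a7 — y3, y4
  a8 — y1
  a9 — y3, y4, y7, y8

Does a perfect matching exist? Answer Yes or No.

No

The set {a5, a8} has only 1 neighbour ({y1}), so by Hall's theorem at most 8 of the 9 left vertices can be matched.
Hence no matching covers every left vertex.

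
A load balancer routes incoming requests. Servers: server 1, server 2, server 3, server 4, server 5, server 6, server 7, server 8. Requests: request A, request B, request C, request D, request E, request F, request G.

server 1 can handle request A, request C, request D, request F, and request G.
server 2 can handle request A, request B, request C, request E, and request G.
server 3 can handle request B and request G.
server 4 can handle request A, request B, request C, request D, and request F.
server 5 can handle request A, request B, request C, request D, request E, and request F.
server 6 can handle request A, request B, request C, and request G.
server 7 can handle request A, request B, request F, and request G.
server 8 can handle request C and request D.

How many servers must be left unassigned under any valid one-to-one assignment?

One maximum matching: server 1–request D, server 2–request G, server 3–request B, server 4–request A, server 5–request E, server 6–request C, server 7–request F.
The set {server 1, server 2, server 3, server 4, server 5, server 6, server 7, server 8} has only 7 neighbours ({request A, request B, request C, request D, request E, request F, request G}), so by Hall's theorem at most 7 of the 8 servers can be matched.
That matches 7 of the 8, leaving 1 unmatched; no matching can do better.

1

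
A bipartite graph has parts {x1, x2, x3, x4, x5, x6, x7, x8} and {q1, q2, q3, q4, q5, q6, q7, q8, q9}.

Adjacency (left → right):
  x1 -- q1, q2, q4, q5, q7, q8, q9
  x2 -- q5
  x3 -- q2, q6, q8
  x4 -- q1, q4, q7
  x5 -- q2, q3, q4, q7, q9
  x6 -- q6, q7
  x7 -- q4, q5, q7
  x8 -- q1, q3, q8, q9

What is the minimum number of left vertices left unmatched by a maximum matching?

A valid assignment of size 8: x1→q9, x2→q5, x3→q2, x4→q4, x5→q3, x6→q6, x7→q7, x8→q8.
All 8 left vertices are matched, so no larger matching exists.
That matches 8 of the 8, leaving 0 unmatched; no matching can do better.

0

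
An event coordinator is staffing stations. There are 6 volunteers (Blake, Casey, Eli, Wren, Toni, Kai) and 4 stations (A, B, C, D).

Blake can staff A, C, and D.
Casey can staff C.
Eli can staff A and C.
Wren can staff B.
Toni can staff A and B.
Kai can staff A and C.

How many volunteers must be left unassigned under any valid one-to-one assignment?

One maximum matching: Blake→D, Casey→C, Eli→A, Wren→B.
The set {Casey, Eli, Wren, Toni, Kai} has only 3 neighbours ({A, B, C}), so by Hall's theorem at most 4 of the 6 volunteers can be matched.
That matches 4 of the 6, leaving 2 unmatched; no matching can do better.

2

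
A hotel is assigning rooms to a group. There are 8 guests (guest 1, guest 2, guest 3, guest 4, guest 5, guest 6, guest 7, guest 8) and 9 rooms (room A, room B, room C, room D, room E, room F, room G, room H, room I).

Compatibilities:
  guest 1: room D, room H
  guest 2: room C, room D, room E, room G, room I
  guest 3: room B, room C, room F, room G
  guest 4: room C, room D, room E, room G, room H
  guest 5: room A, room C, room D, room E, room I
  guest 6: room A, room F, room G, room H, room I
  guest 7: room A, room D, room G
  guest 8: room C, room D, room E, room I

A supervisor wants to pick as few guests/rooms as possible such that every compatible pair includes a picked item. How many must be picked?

The 8 edges guest 1–room H, guest 2–room C, guest 3–room F, guest 4–room E, guest 5–room D, guest 6–room A, guest 7–room G, guest 8–room I form a matching, so any vertex cover needs at least 8 vertices (one per matched edge).
Conversely {guest 1, guest 2, guest 3, guest 4, guest 5, guest 6, guest 7, guest 8} meets every edge and has exactly 8 vertices, so 8 is optimal.

8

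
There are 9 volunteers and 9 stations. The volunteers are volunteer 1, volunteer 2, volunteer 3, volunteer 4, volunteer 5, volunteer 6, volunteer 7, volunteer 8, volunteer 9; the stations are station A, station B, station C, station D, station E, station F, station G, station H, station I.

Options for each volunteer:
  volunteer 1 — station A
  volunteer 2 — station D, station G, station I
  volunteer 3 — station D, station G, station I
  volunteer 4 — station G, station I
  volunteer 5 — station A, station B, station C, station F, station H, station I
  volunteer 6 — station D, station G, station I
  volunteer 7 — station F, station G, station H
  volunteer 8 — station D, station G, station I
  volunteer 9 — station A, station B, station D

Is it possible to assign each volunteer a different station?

No

The set {volunteer 2, volunteer 3, volunteer 4, volunteer 6, volunteer 8} has only 3 neighbours ({station D, station G, station I}), so by Hall's theorem at most 7 of the 9 volunteers can be matched.
Hence no matching covers every volunteer.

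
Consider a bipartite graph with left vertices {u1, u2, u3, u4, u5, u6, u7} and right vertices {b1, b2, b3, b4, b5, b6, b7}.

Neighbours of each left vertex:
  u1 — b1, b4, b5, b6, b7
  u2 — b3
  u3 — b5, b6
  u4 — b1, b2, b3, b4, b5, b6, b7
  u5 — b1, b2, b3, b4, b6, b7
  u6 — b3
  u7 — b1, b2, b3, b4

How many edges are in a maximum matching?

A valid assignment of size 6: u1-b5, u2-b3, u3-b6, u4-b1, u5-b7, u7-b4.
The set {u2, u6} has only 1 neighbour ({b3}), so by Hall's theorem at most 6 of the 7 left vertices can be matched.

6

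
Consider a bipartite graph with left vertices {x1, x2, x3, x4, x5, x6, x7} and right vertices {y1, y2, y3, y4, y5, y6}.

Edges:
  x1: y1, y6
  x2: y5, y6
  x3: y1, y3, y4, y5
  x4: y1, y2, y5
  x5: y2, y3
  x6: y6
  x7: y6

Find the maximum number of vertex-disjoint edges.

One maximum matching: x1→y1, x2→y5, x3→y4, x4→y2, x5→y3, x6→y6.
The set {x6, x7} has only 1 neighbour ({y6}), so by Hall's theorem at most 6 of the 7 left vertices can be matched.

6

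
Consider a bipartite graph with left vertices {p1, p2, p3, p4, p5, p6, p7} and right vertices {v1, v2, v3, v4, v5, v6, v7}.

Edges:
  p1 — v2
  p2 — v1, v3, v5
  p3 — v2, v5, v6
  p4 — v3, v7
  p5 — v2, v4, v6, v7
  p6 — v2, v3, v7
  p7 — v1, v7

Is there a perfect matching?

Yes

For example, pair p1→v2, p2→v5, p3→v6, p4→v3, p5→v4, p6→v7, p7→v1.
Every left vertex is matched, so this is a perfect matching.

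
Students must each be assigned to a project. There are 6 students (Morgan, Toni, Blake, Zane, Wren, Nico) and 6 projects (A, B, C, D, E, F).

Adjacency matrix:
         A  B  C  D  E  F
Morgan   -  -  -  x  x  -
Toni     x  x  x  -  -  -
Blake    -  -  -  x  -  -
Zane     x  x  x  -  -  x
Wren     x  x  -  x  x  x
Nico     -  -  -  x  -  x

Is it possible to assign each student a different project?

A valid assignment of size 6: Morgan–E, Toni–C, Blake–D, Zane–B, Wren–A, Nico–F.
Every student is matched, so this is a perfect matching.

Yes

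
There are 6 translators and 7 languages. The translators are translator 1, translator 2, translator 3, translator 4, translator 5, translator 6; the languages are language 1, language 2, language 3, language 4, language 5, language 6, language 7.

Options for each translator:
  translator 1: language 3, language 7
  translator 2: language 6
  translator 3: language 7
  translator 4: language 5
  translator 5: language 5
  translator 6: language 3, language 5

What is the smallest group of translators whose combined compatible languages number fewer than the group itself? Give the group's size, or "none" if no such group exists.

2

Take S = {translator 4, translator 5}. Its neighbourhood is {language 5}, so |N(S)| = 1 < |S| = 2.
No single vertex violates Hall's condition since each has at least one neighbour, so 2 is the minimum.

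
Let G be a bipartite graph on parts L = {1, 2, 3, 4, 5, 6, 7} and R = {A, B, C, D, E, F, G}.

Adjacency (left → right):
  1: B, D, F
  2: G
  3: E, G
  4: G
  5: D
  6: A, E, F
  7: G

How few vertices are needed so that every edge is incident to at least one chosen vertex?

5

A maximum matching has 5 edges (e.g. 1–B, 2–G, 3–E, 5–D, 6–F).
By König's theorem the minimum vertex cover has the same size. One such cover is {1, 3, 5, 6, G}.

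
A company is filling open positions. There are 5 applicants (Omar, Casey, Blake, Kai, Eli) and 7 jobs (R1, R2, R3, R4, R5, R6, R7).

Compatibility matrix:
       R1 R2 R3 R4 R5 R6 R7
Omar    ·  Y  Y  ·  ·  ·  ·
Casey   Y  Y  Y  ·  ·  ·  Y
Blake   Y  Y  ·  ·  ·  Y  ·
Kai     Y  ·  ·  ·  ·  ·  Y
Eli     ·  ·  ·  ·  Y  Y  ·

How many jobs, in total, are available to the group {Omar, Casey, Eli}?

6

The union of neighbours of {Omar, Casey, Eli} is {R1, R2, R3, R5, R6, R7}, which has 6 elements.
Since |N(S)| = 6 ≥ |S| = 3, Hall's condition holds for this subset.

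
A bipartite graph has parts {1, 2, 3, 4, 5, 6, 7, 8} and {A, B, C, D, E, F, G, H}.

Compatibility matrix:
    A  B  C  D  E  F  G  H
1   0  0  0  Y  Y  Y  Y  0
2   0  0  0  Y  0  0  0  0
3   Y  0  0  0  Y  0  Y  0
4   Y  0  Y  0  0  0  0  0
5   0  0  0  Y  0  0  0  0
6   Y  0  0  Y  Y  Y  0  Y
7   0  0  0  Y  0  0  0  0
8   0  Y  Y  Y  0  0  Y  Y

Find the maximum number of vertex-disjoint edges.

6

For example, pair 1–F, 2–D, 3–E, 4–C, 6–A, 8–G.
The set {2, 5, 7} has only 1 neighbour ({D}), so by Hall's theorem at most 6 of the 8 left vertices can be matched.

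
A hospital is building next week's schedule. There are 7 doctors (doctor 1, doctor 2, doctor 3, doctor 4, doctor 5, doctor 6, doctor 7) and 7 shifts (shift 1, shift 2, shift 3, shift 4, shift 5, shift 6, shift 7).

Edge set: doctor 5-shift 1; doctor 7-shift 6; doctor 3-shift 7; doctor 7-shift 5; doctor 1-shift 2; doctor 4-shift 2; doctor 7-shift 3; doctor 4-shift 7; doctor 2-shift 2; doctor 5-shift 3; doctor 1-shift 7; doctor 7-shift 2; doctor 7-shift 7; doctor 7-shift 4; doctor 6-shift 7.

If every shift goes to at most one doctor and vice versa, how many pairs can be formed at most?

A valid assignment of size 4: doctor 1→shift 7, doctor 2→shift 2, doctor 5→shift 3, doctor 7→shift 5.
The set {doctor 1, doctor 2, doctor 3, doctor 4, doctor 6} has only 2 neighbours ({shift 2, shift 7}), so by Hall's theorem at most 4 of the 7 doctors can be matched.

4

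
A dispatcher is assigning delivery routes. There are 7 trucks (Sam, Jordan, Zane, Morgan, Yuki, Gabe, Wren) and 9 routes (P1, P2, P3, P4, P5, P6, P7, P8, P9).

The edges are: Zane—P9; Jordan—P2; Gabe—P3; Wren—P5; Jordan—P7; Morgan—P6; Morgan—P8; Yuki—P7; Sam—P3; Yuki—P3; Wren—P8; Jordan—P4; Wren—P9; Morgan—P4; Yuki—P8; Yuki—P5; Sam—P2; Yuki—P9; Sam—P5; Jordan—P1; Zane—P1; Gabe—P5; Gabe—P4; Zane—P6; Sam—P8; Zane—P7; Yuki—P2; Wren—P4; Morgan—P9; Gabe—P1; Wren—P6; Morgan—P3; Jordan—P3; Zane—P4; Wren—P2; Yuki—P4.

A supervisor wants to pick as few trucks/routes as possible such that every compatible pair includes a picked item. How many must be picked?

7

{Sam, Jordan, Zane, Morgan, Yuki, Gabe, Wren} is a vertex cover of size 7: every edge has an endpoint in this set.
No smaller cover exists because Sam–P8, Jordan–P1, Zane–P7, Morgan–P6, Yuki–P3, Gabe–P5, Wren–P2 is a matching of size 7, and a cover must include an endpoint of each of these disjoint edges (König's theorem).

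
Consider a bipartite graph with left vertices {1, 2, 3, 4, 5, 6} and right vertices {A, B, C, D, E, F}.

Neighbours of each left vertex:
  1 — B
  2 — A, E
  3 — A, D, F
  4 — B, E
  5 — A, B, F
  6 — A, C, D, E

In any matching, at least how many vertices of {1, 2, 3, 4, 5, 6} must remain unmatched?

0

One maximum matching: 1→B, 2→A, 3→D, 4→E, 5→F, 6→C.
This saturates every left vertex, so 6 is the maximum.
That matches 6 of the 6, leaving 0 unmatched; no matching can do better.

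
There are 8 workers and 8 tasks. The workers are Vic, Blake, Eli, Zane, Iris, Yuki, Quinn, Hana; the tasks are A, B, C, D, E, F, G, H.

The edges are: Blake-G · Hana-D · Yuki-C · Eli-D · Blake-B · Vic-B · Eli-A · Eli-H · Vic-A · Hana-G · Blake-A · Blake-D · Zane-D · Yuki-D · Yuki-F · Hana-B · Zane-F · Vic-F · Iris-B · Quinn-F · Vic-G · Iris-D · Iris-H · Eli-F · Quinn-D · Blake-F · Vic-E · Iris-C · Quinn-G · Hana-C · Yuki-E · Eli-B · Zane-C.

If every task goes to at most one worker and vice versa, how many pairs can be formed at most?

8

For example, pair Vic-A, Blake-G, Eli-H, Zane-F, Iris-C, Yuki-E, Quinn-D, Hana-B.
This saturates every worker, so 8 is the maximum.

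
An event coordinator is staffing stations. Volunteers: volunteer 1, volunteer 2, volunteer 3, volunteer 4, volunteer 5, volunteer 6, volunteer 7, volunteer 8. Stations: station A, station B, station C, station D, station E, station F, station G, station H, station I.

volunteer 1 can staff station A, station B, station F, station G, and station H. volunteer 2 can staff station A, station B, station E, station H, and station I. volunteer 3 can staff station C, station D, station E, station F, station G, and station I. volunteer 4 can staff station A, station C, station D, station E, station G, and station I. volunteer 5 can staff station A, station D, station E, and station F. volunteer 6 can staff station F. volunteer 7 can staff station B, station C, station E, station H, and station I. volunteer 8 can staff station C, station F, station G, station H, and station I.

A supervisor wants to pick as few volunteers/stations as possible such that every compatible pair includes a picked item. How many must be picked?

A maximum matching has 8 edges (e.g. volunteer 1–station B, volunteer 2–station A, volunteer 3–station E, volunteer 4–station G, volunteer 5–station D, volunteer 6–station F, volunteer 7–station C, volunteer 8–station I).
By König's theorem the minimum vertex cover has the same size. One such cover is {volunteer 1, volunteer 2, volunteer 3, volunteer 4, volunteer 5, volunteer 6, volunteer 7, volunteer 8}.

8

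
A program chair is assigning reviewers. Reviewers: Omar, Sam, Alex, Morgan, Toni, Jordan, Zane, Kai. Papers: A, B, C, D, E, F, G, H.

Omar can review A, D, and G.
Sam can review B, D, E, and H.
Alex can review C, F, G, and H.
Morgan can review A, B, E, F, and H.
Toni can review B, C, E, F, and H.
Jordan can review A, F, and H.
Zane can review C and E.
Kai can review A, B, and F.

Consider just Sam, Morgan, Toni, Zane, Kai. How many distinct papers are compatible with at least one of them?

7

The union of neighbours of {Sam, Morgan, Toni, Zane, Kai} is {A, B, C, D, E, F, H}, which has 7 elements.
Since |N(S)| = 7 ≥ |S| = 5, Hall's condition holds for this subset.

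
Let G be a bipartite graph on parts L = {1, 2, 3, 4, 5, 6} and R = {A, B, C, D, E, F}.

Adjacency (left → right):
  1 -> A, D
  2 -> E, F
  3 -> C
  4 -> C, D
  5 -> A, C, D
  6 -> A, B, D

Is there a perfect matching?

No

The set {1, 3, 4, 5} has only 3 neighbours ({A, C, D}), so by Hall's theorem at most 5 of the 6 left vertices can be matched.
Hence no matching covers every left vertex.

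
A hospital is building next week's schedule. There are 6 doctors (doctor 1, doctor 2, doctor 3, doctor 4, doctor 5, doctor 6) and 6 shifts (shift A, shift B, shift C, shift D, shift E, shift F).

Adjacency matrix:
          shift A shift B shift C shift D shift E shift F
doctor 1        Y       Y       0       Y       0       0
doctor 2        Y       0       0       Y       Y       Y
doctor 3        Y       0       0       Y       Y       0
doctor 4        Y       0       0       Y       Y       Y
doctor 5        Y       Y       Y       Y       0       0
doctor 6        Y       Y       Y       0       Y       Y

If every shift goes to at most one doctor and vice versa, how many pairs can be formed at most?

6

One maximum matching: doctor 1-shift B, doctor 2-shift D, doctor 3-shift E, doctor 4-shift F, doctor 5-shift C, doctor 6-shift A.
This saturates every doctor, so 6 is the maximum.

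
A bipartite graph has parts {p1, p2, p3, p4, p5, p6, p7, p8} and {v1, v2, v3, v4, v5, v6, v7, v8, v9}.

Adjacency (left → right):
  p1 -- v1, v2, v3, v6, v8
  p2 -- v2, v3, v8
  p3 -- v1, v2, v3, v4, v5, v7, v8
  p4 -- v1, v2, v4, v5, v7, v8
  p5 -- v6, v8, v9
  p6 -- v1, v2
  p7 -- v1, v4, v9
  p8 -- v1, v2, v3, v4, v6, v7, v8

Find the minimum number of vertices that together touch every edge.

8

The 8 edges p1–v6, p2–v2, p3–v8, p4–v5, p5–v9, p6–v1, p7–v4, p8–v3 form a matching, so any vertex cover needs at least 8 vertices (one per matched edge).
Conversely {p1, p2, p3, p4, p5, p6, p7, p8} meets every edge and has exactly 8 vertices, so 8 is optimal.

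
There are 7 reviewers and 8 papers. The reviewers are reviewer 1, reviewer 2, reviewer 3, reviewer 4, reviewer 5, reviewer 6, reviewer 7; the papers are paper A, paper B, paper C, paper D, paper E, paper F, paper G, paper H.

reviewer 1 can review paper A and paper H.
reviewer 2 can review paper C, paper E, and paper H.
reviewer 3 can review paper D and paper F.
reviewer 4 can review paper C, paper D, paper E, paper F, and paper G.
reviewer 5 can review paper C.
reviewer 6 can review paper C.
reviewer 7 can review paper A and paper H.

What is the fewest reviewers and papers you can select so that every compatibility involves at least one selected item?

6

The 6 edges reviewer 1–paper H, reviewer 2–paper E, reviewer 3–paper D, reviewer 4–paper G, reviewer 5–paper C, reviewer 7–paper A form a matching, so any vertex cover needs at least 6 vertices (one per matched edge).
Conversely {reviewer 1, reviewer 2, reviewer 3, reviewer 4, reviewer 7, paper C} meets every edge and has exactly 6 vertices, so 6 is optimal.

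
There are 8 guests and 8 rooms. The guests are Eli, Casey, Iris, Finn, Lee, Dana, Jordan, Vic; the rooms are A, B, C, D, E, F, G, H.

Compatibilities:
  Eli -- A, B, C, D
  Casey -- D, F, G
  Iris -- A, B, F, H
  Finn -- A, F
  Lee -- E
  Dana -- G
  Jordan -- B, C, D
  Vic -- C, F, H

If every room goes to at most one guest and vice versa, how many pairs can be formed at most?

8

A valid assignment of size 8: Eli-C, Casey-D, Iris-H, Finn-A, Lee-E, Dana-G, Jordan-B, Vic-F.
All 8 guests are matched, so no larger matching exists.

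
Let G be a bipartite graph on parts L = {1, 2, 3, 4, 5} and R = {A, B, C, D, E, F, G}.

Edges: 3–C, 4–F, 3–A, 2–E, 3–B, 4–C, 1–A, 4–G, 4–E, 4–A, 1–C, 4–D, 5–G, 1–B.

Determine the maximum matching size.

5

One maximum matching: 1-C, 2-E, 3-B, 4-A, 5-G.
This saturates every left vertex, so 5 is the maximum.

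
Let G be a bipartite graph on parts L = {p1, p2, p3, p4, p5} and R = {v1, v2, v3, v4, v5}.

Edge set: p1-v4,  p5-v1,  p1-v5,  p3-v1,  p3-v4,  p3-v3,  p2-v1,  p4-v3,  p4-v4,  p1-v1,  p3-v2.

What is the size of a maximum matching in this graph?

A valid assignment of size 4: p1–v5, p2–v1, p3–v2, p4–v4.
The set {p2, p5} has only 1 neighbour ({v1}), so by Hall's theorem at most 4 of the 5 left vertices can be matched.

4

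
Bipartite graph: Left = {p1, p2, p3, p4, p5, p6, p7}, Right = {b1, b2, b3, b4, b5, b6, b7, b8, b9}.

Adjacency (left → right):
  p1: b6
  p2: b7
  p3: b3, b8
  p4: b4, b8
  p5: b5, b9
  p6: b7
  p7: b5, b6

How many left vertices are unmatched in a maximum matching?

One maximum matching: p1–b6, p2–b7, p3–b3, p4–b8, p5–b9, p7–b5.
The set {p2, p6} has only 1 neighbour ({b7}), so by Hall's theorem at most 6 of the 7 left vertices can be matched.
That matches 6 of the 7, leaving 1 unmatched; no matching can do better.

1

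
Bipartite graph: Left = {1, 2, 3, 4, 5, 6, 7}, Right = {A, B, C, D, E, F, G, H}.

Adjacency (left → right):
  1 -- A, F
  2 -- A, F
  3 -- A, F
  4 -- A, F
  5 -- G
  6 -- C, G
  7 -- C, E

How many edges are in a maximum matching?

5

One maximum matching: 1–A, 2–F, 5–G, 6–C, 7–E.
The set {1, 2, 3, 4} has only 2 neighbours ({A, F}), so by Hall's theorem at most 5 of the 7 left vertices can be matched.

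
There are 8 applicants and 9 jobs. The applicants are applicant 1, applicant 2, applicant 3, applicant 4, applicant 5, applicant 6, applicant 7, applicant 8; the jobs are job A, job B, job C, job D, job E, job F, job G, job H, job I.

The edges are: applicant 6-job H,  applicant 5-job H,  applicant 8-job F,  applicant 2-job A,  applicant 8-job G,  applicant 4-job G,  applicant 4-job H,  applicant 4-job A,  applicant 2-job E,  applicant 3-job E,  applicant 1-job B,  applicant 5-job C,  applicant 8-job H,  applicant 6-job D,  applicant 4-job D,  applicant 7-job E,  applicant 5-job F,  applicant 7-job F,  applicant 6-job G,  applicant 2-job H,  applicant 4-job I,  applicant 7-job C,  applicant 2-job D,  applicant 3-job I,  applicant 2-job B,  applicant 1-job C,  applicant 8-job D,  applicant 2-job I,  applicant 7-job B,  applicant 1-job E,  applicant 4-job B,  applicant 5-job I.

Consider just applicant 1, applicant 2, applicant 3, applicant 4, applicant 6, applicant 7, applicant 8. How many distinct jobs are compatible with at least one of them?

The union of neighbours of {applicant 1, applicant 2, applicant 3, applicant 4, applicant 6, applicant 7, applicant 8} is {job A, job B, job C, job D, job E, job F, job G, job H, job I}, which has 9 elements.
Since |N(S)| = 9 ≥ |S| = 7, Hall's condition holds for this subset.

9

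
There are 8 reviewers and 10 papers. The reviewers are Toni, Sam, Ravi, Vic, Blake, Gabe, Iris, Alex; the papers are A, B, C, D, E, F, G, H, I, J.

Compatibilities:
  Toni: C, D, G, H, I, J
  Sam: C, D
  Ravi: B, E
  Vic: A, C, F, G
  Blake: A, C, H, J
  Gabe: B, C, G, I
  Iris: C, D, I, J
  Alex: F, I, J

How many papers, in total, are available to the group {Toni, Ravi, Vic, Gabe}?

The union of neighbours of {Toni, Ravi, Vic, Gabe} is {A, B, C, D, E, F, G, H, I, J}, which has 10 elements.
Since |N(S)| = 10 ≥ |S| = 4, Hall's condition holds for this subset.

10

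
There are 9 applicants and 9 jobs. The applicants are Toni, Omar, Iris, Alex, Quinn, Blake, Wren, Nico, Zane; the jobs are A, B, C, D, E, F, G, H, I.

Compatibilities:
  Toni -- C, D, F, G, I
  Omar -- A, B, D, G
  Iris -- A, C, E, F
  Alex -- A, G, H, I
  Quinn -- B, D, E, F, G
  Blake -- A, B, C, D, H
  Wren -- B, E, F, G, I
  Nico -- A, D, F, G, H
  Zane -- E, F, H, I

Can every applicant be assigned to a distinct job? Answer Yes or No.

For example, pair Toni–D, Omar–B, Iris–C, Alex–G, Quinn–E, Blake–A, Wren–I, Nico–F, Zane–H.
All 9 applicants are covered.

Yes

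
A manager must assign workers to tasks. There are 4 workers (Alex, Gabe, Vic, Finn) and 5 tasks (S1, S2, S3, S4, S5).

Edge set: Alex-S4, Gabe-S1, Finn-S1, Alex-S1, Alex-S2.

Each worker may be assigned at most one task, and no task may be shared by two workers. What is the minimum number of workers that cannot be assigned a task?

2

One maximum matching: Alex-S2, Gabe-S1.
The set {Gabe, Vic, Finn} has only 1 neighbour ({S1}), so by Hall's theorem at most 2 of the 4 workers can be matched.
That matches 2 of the 4, leaving 2 unmatched; no matching can do better.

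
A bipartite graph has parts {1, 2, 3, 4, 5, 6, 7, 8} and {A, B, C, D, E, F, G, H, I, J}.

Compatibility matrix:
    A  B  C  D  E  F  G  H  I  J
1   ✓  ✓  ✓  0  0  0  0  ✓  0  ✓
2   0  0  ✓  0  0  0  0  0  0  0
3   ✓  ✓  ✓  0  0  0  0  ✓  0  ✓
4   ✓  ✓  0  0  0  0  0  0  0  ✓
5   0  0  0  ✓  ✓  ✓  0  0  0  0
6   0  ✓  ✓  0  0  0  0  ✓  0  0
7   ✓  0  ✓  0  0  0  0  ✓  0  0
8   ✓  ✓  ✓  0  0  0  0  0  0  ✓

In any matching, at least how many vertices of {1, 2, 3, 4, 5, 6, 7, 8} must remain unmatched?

2

For example, pair 1-H, 2-C, 3-A, 4-J, 5-E, 6-B.
The set {1, 2, 3, 4, 6, 7, 8} has only 5 neighbours ({A, B, C, H, J}), so by Hall's theorem at most 6 of the 8 left vertices can be matched.
That matches 6 of the 8, leaving 2 unmatched; no matching can do better.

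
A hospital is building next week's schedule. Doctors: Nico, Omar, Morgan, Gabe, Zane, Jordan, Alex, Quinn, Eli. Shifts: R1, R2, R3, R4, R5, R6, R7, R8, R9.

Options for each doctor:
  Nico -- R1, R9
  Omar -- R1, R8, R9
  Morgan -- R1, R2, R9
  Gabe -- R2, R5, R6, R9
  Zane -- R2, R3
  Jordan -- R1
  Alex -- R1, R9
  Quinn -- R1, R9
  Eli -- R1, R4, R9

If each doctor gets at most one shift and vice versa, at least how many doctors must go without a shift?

One maximum matching: Nico-R9, Omar-R8, Morgan-R2, Gabe-R5, Zane-R3, Jordan-R1, Eli-R4.
The set {Nico, Jordan, Alex, Quinn} has only 2 neighbours ({R1, R9}), so by Hall's theorem at most 7 of the 9 doctors can be matched.
That matches 7 of the 9, leaving 2 unmatched; no matching can do better.

2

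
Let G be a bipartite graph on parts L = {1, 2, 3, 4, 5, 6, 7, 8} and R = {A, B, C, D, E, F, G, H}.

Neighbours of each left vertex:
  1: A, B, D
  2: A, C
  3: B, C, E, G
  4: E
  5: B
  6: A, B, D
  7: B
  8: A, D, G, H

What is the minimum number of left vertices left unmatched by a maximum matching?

For example, pair 1-A, 2-C, 3-G, 4-E, 5-B, 6-D, 8-H.
The set {5, 7} has only 1 neighbour ({B}), so by Hall's theorem at most 7 of the 8 left vertices can be matched.
That matches 7 of the 8, leaving 1 unmatched; no matching can do better.

1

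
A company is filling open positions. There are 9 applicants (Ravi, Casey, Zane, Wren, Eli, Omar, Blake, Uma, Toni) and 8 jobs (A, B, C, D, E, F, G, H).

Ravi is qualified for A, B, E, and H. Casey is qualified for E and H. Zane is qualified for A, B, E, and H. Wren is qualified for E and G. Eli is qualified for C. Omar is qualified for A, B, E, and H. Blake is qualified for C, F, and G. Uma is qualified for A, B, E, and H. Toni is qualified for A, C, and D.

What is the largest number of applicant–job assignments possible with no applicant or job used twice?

For example, pair Ravi→E, Casey→H, Zane→A, Wren→G, Eli→C, Omar→B, Blake→F, Toni→D.
The set {Ravi, Casey, Zane, Omar, Uma} has only 4 neighbours ({A, B, E, H}), so by Hall's theorem at most 8 of the 9 applicants can be matched.

8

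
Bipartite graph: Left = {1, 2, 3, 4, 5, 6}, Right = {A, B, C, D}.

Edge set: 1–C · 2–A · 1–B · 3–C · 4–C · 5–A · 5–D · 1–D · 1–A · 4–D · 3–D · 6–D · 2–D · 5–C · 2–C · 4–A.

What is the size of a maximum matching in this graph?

4

One maximum matching: 1-B, 2-A, 3-D, 4-C.
The set {2, 3, 4, 5, 6} has only 3 neighbours ({A, C, D}), so by Hall's theorem at most 4 of the 6 left vertices can be matched.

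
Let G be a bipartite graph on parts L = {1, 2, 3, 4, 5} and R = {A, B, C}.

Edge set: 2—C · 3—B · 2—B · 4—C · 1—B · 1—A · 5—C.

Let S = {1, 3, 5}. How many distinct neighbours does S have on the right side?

The union of neighbours of {1, 3, 5} is {A, B, C}, which has 3 elements.
Since |N(S)| = 3 ≥ |S| = 3, Hall's condition holds for this subset.

3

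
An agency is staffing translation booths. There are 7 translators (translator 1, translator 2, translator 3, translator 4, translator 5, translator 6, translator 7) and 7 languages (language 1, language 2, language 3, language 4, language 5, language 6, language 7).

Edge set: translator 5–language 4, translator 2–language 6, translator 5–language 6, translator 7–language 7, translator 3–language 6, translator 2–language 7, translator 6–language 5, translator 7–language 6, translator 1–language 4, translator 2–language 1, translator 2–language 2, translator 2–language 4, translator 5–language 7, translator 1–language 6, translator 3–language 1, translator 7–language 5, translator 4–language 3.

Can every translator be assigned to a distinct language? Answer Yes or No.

A valid assignment of size 7: translator 1-language 4, translator 2-language 2, translator 3-language 1, translator 4-language 3, translator 5-language 6, translator 6-language 5, translator 7-language 7.
All 7 translators are covered.

Yes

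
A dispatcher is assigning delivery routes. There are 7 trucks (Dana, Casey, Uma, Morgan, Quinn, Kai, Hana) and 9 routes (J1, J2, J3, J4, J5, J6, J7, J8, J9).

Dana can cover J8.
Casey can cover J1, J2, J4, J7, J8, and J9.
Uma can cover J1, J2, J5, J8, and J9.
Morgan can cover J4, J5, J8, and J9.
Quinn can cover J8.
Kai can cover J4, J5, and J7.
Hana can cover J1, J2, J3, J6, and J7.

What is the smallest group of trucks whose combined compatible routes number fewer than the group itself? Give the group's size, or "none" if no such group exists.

Take S = {Dana, Quinn}. Its neighbourhood is {J8}, so |N(S)| = 1 < |S| = 2.
No single vertex violates Hall's condition since each has at least one neighbour, so 2 is the minimum.

2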